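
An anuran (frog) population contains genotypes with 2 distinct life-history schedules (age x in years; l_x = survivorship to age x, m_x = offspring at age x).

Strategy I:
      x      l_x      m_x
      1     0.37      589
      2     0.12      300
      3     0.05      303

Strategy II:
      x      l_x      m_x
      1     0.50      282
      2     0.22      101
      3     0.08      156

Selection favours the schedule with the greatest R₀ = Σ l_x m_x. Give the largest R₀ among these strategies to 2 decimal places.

269.08

Strategy I: R₀ = 0.37×589 + 0.12×300 + 0.05×303 = 269.0800
Strategy II: R₀ = 0.50×282 + 0.22×101 + 0.08×156 = 175.7000
Highest R₀: strategy I with 269.0800.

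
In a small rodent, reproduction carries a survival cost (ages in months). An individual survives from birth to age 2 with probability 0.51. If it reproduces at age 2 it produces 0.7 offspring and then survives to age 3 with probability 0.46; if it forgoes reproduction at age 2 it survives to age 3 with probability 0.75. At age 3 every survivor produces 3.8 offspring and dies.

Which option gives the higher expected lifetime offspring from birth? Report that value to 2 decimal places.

1.45

breed at age 2: R₀ = 0.51 × (0.7 + 0.46 × 3.8) = 0.51 × 2.4480 = 1.2485
delay to age 3: R₀ = 0.51 × (0.75 × 3.8) = 0.51 × 2.8500 = 1.4535
Higher: delay to age 3 (1.4535).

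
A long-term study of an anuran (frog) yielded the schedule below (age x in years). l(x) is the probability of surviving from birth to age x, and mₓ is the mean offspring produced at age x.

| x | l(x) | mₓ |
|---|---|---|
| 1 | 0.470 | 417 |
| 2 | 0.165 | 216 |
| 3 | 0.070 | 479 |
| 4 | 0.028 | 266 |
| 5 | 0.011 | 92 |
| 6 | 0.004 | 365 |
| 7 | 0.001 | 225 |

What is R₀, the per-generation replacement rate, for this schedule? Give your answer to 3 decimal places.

R₀ = Σ l(x) mₓ:
  age 1: 0.470 × 417 = 195.9900
  age 2: 0.165 × 216 = 35.6400
  age 3: 0.070 × 479 = 33.5300
  age 4: 0.028 × 266 = 7.4480
  age 5: 0.011 × 92 = 1.0120
  age 6: 0.004 × 365 = 1.4600
  age 7: 0.001 × 225 = 0.2250
R₀ = 195.9900 + 35.6400 + 33.5300 + 7.4480 + 1.0120 + 1.4600 + 0.2250 = 275.3050

275.305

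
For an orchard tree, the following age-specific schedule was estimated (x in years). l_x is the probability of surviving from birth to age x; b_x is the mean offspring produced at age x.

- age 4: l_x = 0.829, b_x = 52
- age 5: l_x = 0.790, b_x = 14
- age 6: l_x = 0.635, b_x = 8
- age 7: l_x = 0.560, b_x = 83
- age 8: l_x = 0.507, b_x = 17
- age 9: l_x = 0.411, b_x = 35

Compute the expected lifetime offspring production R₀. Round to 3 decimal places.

128.732

R₀ = Σ l_x b_x:
  age 4: 0.829 × 52 = 43.1080
  age 5: 0.790 × 14 = 11.0600
  age 6: 0.635 × 8 = 5.0800
  age 7: 0.560 × 83 = 46.4800
  age 8: 0.507 × 17 = 8.6190
  age 9: 0.411 × 35 = 14.3850
R₀ = 43.1080 + 11.0600 + 5.0800 + 46.4800 + 8.6190 + 14.3850 = 128.7320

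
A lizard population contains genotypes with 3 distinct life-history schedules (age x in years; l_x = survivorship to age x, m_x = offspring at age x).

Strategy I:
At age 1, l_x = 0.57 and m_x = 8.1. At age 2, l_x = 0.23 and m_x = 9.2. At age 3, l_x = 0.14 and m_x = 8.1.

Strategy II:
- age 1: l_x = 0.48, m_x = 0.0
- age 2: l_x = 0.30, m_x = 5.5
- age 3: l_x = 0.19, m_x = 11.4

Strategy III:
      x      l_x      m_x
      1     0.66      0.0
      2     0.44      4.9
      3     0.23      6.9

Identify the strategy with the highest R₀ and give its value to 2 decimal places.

Strategy I: R₀ = 0.57×8.1 + 0.23×9.2 + 0.14×8.1 = 7.8670
Strategy II: R₀ = 0.48×0.0 + 0.30×5.5 + 0.19×11.4 = 3.8160
Strategy III: R₀ = 0.66×0.0 + 0.44×4.9 + 0.23×6.9 = 3.7430
Highest R₀: strategy I with 7.8670.

7.87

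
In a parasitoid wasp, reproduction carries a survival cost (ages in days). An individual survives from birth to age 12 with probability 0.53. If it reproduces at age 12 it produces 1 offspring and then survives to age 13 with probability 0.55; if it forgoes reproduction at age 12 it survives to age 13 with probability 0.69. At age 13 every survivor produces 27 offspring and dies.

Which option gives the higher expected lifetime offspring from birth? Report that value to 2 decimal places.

9.87

breed at age 12: R₀ = 0.53 × (1 + 0.55 × 27) = 0.53 × 15.8500 = 8.4005
delay to age 13: R₀ = 0.53 × (0.69 × 27) = 0.53 × 18.6300 = 9.8739
Higher: delay to age 13 (9.8739).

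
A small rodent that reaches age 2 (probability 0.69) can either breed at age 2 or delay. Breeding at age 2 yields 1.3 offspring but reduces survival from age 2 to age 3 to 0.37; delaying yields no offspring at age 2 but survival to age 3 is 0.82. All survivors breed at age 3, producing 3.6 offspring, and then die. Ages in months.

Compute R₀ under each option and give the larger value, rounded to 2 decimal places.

2.04

breed at age 2: R₀ = 0.69 × (1.3 + 0.37 × 3.6) = 0.69 × 2.6320 = 1.8161
delay to age 3: R₀ = 0.69 × (0.82 × 3.6) = 0.69 × 2.9520 = 2.0369
Higher: delay to age 3 (2.0369).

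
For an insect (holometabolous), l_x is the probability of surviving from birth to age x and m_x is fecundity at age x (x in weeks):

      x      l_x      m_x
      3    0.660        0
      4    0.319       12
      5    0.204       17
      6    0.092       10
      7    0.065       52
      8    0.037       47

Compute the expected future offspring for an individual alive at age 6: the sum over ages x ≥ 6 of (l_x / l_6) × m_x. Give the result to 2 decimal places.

l_6 = 0.092. Conditional survival from age 6 to x is l_x / l_6.
  x=6: (0.092/0.092) × 10 = 10.0000
  x=7: (0.065/0.092) × 52 = 36.7391
  x=8: (0.037/0.092) × 47 = 18.9022
Sum = 10.0000 + 36.7391 + 18.9022 = 65.6413

65.64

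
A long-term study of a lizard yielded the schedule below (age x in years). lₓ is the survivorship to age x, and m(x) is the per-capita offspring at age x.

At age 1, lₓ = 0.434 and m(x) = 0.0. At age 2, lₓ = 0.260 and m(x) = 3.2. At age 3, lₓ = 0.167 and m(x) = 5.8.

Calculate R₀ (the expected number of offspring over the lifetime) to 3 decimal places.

1.801

R₀ = Σ lₓ m(x):
  age 1: 0.434 × 0.0 = 0.0000
  age 2: 0.260 × 3.2 = 0.8320
  age 3: 0.167 × 5.8 = 0.9686
R₀ = 0.0000 + 0.8320 + 0.9686 = 1.8006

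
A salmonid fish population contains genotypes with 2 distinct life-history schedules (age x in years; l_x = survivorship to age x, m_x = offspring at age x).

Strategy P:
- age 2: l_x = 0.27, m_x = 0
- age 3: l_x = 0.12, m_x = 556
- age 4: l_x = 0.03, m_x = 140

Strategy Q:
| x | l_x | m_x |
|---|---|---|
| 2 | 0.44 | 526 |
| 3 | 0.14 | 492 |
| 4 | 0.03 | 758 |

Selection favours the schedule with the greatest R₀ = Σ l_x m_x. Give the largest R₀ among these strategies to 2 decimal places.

Strategy P: R₀ = 0.27×0 + 0.12×556 + 0.03×140 = 70.9200
Strategy Q: R₀ = 0.44×526 + 0.14×492 + 0.03×758 = 323.0600
Highest R₀: strategy Q with 323.0600.

323.06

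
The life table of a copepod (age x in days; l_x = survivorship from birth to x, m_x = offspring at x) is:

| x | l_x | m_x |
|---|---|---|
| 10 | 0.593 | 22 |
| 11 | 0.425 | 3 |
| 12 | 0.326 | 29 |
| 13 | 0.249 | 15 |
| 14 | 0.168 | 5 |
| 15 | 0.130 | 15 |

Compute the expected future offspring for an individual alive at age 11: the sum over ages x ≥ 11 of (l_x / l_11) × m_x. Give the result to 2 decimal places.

40.60

l_11 = 0.425. Conditional survival from age 11 to x is l_x / l_11.
  x=11: (0.425/0.425) × 3 = 3.0000
  x=12: (0.326/0.425) × 29 = 22.2447
  x=13: (0.249/0.425) × 15 = 8.7882
  x=14: (0.168/0.425) × 5 = 1.9765
  x=15: (0.130/0.425) × 15 = 4.5882
Sum = 3.0000 + 22.2447 + 8.7882 + 1.9765 + 4.5882 = 40.5976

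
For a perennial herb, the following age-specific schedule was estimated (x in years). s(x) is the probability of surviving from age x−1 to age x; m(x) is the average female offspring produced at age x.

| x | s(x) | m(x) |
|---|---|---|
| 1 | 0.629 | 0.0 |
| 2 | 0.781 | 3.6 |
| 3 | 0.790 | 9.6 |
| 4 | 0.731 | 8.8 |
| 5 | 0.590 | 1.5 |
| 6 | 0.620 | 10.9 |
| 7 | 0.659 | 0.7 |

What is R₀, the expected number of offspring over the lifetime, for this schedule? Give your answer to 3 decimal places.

Survivorship from birth: l_x = s_1·s_2·…·s_x.
  l_1 = 0.62900
  l_2 = 0.49125
  l_3 = 0.38809
  l_4 = 0.28369
  l_5 = 0.16738
  l_6 = 0.10377
  l_7 = 0.06839
R₀ = Σ l_x m(x):
  age 1: 0.62900 × 0.0 = 0.0000
  age 2: 0.49125 × 3.6 = 1.7685
  age 3: 0.38809 × 9.6 = 3.7257
  age 4: 0.28369 × 8.8 = 2.4965
  age 5: 0.16738 × 1.5 = 0.2511
  age 6: 0.10377 × 10.9 = 1.1311
  age 7: 0.06839 × 0.7 = 0.0479
R₀ = 0.0000 + 1.7685 + 3.7257 + 2.4965 + 0.2511 + 1.1311 + 0.0479 = 9.4207

9.421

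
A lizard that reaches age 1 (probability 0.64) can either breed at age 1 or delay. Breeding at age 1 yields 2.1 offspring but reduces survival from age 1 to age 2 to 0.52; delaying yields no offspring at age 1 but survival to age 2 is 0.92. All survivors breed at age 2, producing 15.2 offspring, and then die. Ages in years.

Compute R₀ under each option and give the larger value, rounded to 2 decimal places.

8.95

breed at age 1: R₀ = 0.64 × (2.1 + 0.52 × 15.2) = 0.64 × 10.0040 = 6.4026
delay to age 2: R₀ = 0.64 × (0.92 × 15.2) = 0.64 × 13.9840 = 8.9498
Higher: delay to age 2 (8.9498).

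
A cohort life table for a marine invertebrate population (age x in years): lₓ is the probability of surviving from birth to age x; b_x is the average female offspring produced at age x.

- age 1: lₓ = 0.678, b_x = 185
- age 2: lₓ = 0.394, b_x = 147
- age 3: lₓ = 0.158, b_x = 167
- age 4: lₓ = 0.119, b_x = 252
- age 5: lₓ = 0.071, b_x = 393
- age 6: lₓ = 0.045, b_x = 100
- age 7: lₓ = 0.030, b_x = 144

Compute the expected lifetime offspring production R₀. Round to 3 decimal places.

R₀ = Σ lₓ b_x:
  age 1: 0.678 × 185 = 125.4300
  age 2: 0.394 × 147 = 57.9180
  age 3: 0.158 × 167 = 26.3860
  age 4: 0.119 × 252 = 29.9880
  age 5: 0.071 × 393 = 27.9030
  age 6: 0.045 × 100 = 4.5000
  age 7: 0.030 × 144 = 4.3200
R₀ = 125.4300 + 57.9180 + 26.3860 + 29.9880 + 27.9030 + 4.5000 + 4.3200 = 276.4450

276.445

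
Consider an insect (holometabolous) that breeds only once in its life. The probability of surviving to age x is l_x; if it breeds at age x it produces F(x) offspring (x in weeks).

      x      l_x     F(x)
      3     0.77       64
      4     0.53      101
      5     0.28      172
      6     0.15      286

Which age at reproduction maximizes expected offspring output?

Expected offspring if breeding at age x = l_x × F(x):
  age 3: 0.77 × 64 = 49.280
  age 4: 0.53 × 101 = 53.530
  age 5: 0.28 × 172 = 48.160
  age 6: 0.15 × 286 = 42.900
Maximum at age 4 (53.530).

4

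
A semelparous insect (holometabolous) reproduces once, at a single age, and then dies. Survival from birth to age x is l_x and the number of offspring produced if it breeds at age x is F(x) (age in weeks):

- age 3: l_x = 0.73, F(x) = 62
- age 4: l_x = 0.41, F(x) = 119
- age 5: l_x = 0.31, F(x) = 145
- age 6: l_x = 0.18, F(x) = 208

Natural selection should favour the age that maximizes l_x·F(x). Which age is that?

Expected offspring if breeding at age x = l_x × F(x):
  age 3: 0.73 × 62 = 45.260
  age 4: 0.41 × 119 = 48.790
  age 5: 0.31 × 145 = 44.950
  age 6: 0.18 × 208 = 37.440
Maximum at age 4 (48.790).

4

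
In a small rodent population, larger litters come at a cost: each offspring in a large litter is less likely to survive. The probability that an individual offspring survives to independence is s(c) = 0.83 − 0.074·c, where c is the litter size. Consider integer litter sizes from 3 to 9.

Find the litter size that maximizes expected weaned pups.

Expected weaned pups = c × s(c):
  c=3: 3 × 0.608 = 1.824
  c=4: 4 × 0.534 = 2.136
  c=5: 5 × 0.460 = 2.300
  c=6: 6 × 0.386 = 2.316
  c=7: 7 × 0.312 = 2.184
  c=8: 8 × 0.238 = 1.904
  c=9: 9 × 0.164 = 1.476
Maximum at c = 6 (2.316 weaned pups).

6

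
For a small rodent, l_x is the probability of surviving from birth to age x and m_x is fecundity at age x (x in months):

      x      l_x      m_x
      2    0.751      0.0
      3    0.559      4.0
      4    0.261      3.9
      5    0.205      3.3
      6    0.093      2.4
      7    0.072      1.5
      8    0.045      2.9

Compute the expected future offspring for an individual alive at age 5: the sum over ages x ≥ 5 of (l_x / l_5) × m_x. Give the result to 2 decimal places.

5.55

l_5 = 0.205. Conditional survival from age 5 to x is l_x / l_5.
  x=5: (0.205/0.205) × 3.3 = 3.3000
  x=6: (0.093/0.205) × 2.4 = 1.0888
  x=7: (0.072/0.205) × 1.5 = 0.5268
  x=8: (0.045/0.205) × 2.9 = 0.6366
Sum = 3.3000 + 1.0888 + 0.5268 + 0.6366 = 5.5522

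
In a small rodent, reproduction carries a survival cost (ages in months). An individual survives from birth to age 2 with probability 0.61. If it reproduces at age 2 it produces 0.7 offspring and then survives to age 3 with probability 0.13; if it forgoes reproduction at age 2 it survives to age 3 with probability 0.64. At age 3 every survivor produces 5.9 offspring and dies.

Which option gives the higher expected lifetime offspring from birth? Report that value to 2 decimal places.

breed at age 2: R₀ = 0.61 × (0.7 + 0.13 × 5.9) = 0.61 × 1.4670 = 0.8949
delay to age 3: R₀ = 0.61 × (0.64 × 5.9) = 0.61 × 3.7760 = 2.3034
Higher: delay to age 3 (2.3034).

2.30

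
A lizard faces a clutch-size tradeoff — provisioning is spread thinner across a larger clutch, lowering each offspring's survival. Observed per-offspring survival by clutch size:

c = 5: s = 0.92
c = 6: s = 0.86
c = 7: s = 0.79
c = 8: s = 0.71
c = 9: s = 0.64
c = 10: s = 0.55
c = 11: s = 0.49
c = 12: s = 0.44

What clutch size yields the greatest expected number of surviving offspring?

9

Expected surviving offspring = c × s(c):
  c=5: 5 × 0.92 = 4.600
  c=6: 6 × 0.86 = 5.160
  c=7: 7 × 0.79 = 5.530
  c=8: 8 × 0.71 = 5.680
  c=9: 9 × 0.64 = 5.760
  c=10: 10 × 0.55 = 5.500
  c=11: 11 × 0.49 = 5.390
  c=12: 12 × 0.44 = 5.280
Maximum at c = 9 (5.760 surviving offspring).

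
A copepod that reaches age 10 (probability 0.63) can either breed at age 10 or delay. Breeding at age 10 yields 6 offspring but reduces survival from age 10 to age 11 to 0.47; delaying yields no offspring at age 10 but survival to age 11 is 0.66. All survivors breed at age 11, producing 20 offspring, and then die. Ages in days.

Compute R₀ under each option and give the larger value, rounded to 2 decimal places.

breed at age 10: R₀ = 0.63 × (6 + 0.47 × 20) = 0.63 × 15.4000 = 9.7020
delay to age 11: R₀ = 0.63 × (0.66 × 20) = 0.63 × 13.2000 = 8.3160
Higher: breed at age 10 (9.7020).

9.70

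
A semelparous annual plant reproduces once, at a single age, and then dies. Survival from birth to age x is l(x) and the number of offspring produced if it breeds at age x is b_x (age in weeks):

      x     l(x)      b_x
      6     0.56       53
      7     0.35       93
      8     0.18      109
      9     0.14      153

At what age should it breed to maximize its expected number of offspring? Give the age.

Expected offspring if breeding at age x = l(x) × b_x:
  age 6: 0.56 × 53 = 29.680
  age 7: 0.35 × 93 = 32.550
  age 8: 0.18 × 109 = 19.620
  age 9: 0.14 × 153 = 21.420
Maximum at age 7 (32.550).

7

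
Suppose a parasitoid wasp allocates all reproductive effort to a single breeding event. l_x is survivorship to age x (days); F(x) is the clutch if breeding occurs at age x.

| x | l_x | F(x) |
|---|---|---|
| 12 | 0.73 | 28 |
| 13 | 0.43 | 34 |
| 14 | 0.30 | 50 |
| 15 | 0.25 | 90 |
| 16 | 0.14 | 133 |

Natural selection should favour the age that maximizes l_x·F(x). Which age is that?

Expected offspring if breeding at age x = l_x × F(x):
  age 12: 0.73 × 28 = 20.440
  age 13: 0.43 × 34 = 14.620
  age 14: 0.30 × 50 = 15.000
  age 15: 0.25 × 90 = 22.500
  age 16: 0.14 × 133 = 18.620
Maximum at age 15 (22.500).

15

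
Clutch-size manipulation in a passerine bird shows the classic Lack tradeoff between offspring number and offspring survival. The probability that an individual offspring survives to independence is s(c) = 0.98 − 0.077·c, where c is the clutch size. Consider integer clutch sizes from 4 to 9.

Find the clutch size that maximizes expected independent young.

Expected independent young = c × s(c):
  c=4: 4 × 0.672 = 2.688
  c=5: 5 × 0.595 = 2.975
  c=6: 6 × 0.518 = 3.108
  c=7: 7 × 0.441 = 3.087
  c=8: 8 × 0.364 = 2.912
  c=9: 9 × 0.287 = 2.583
Maximum at c = 6 (3.108 independent young).

6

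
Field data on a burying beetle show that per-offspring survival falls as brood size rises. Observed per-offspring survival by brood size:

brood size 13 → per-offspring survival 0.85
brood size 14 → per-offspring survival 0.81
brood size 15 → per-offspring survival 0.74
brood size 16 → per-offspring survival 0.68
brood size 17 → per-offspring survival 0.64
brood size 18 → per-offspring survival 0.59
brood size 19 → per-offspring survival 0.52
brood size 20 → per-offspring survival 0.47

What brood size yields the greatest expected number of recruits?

Expected recruits = c × s(c):
  c=13: 13 × 0.85 = 11.050
  c=14: 14 × 0.81 = 11.340
  c=15: 15 × 0.74 = 11.100
  c=16: 16 × 0.68 = 10.880
  c=17: 17 × 0.64 = 10.880
  c=18: 18 × 0.59 = 10.620
  c=19: 19 × 0.52 = 9.880
  c=20: 20 × 0.47 = 9.400
Maximum at c = 14 (11.340 recruits).

14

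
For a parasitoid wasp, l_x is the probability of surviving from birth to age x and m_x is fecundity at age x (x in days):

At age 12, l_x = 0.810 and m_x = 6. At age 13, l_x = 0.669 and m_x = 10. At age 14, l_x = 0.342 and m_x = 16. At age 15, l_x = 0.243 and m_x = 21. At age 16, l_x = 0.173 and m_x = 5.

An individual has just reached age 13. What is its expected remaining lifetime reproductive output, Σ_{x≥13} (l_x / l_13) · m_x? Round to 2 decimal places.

27.10

l_13 = 0.669. Conditional survival from age 13 to x is l_x / l_13.
  x=13: (0.669/0.669) × 10 = 10.0000
  x=14: (0.342/0.669) × 16 = 8.1794
  x=15: (0.243/0.669) × 21 = 7.6278
  x=16: (0.173/0.669) × 5 = 1.2930
Sum = 10.0000 + 8.1794 + 7.6278 + 1.2930 = 27.1001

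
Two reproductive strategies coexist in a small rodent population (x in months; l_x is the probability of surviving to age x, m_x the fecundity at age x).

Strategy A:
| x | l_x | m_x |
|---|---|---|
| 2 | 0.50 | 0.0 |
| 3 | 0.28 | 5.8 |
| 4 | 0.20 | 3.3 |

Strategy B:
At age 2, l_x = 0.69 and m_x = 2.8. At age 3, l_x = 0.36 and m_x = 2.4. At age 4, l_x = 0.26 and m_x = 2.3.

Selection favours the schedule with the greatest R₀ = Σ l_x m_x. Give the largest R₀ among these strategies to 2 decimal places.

3.39

Strategy A: R₀ = 0.50×0.0 + 0.28×5.8 + 0.20×3.3 = 2.2840
Strategy B: R₀ = 0.69×2.8 + 0.36×2.4 + 0.26×2.3 = 3.3940
Highest R₀: strategy B with 3.3940.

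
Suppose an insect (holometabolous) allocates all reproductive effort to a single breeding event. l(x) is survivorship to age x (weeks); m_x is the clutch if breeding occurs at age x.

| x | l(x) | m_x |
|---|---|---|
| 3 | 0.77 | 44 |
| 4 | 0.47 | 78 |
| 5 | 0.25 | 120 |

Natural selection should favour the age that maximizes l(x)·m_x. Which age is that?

4

Expected offspring if breeding at age x = l(x) × m_x:
  age 3: 0.77 × 44 = 33.880
  age 4: 0.47 × 78 = 36.660
  age 5: 0.25 × 120 = 30.000
Maximum at age 4 (36.660).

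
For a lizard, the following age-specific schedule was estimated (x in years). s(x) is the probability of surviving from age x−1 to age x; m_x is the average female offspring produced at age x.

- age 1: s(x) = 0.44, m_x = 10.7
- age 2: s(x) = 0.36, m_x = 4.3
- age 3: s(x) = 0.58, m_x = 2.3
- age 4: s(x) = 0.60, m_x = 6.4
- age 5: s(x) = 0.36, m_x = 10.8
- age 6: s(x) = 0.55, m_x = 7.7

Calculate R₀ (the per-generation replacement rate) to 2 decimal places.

6.25

Survivorship from birth: l_x = s_1·s_2·…·s_x.
  l_1 = 0.44000
  l_2 = 0.15840
  l_3 = 0.09187
  l_4 = 0.05512
  l_5 = 0.01984
  l_6 = 0.01091
R₀ = Σ l_x m_x:
  age 1: 0.44000 × 10.7 = 4.7080
  age 2: 0.15840 × 4.3 = 0.6811
  age 3: 0.09187 × 2.3 = 0.2113
  age 4: 0.05512 × 6.4 = 0.3528
  age 5: 0.01984 × 10.8 = 0.2143
  age 6: 0.01091 × 7.7 = 0.0840
R₀ = 4.7080 + 0.6811 + 0.2113 + 0.3528 + 0.2143 + 0.0840 = 6.2515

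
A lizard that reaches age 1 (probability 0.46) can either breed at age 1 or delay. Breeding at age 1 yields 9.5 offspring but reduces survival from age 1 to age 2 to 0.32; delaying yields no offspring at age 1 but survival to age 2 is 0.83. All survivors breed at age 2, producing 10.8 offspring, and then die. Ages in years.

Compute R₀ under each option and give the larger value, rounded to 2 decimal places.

breed at age 1: R₀ = 0.46 × (9.5 + 0.32 × 10.8) = 0.46 × 12.9560 = 5.9598
delay to age 2: R₀ = 0.46 × (0.83 × 10.8) = 0.46 × 8.9640 = 4.1234
Higher: breed at age 1 (5.9598).

5.96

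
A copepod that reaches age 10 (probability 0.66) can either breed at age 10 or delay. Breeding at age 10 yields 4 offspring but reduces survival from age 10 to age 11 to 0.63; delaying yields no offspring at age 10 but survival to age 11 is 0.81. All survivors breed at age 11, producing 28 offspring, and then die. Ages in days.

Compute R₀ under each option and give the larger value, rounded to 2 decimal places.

breed at age 10: R₀ = 0.66 × (4 + 0.63 × 28) = 0.66 × 21.6400 = 14.2824
delay to age 11: R₀ = 0.66 × (0.81 × 28) = 0.66 × 22.6800 = 14.9688
Higher: delay to age 11 (14.9688).

14.97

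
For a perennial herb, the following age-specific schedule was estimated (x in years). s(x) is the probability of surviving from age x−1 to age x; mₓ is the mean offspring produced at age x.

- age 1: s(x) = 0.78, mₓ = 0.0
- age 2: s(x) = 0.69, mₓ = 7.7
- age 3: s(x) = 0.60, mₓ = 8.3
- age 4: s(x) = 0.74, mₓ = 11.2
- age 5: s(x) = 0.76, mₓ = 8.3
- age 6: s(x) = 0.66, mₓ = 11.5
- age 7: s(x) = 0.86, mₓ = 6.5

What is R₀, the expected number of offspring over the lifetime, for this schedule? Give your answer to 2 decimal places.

Survivorship from birth: l_x = s_1·s_2·…·s_x.
  l_1 = 0.78000
  l_2 = 0.53820
  l_3 = 0.32292
  l_4 = 0.23896
  l_5 = 0.18161
  l_6 = 0.11986
  l_7 = 0.10308
R₀ = Σ l_x mₓ:
  age 1: 0.78000 × 0.0 = 0.0000
  age 2: 0.53820 × 7.7 = 4.1441
  age 3: 0.32292 × 8.3 = 2.6802
  age 4: 0.23896 × 11.2 = 2.6764
  age 5: 0.18161 × 8.3 = 1.5074
  age 6: 0.11986 × 11.5 = 1.3784
  age 7: 0.10308 × 6.5 = 0.6700
R₀ = 0.0000 + 4.1441 + 2.6802 + 2.6764 + 1.5074 + 1.3784 + 0.6700 = 13.0565

13.06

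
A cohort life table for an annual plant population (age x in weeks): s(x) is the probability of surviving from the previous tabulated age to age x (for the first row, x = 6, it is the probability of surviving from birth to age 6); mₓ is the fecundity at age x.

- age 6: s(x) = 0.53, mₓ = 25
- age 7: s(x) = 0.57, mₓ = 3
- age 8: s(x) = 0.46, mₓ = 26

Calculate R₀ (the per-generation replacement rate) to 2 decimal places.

17.77

Survivorship from birth: l_x = s_6·s_7·…·s_x.
  l_6 = 0.53000
  l_7 = 0.30210
  l_8 = 0.13897
R₀ = Σ l_x mₓ:
  age 6: 0.53000 × 25 = 13.2500
  age 7: 0.30210 × 3 = 0.9063
  age 8: 0.13897 × 26 = 3.6132
R₀ = 13.2500 + 0.9063 + 3.6132 = 17.7695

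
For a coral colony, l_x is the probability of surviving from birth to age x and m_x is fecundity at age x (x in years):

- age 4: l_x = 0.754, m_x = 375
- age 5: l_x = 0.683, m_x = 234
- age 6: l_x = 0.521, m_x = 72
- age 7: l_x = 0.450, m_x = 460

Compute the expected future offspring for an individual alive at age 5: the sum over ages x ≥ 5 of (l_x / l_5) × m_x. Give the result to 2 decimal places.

l_5 = 0.683. Conditional survival from age 5 to x is l_x / l_5.
  x=5: (0.683/0.683) × 234 = 234.0000
  x=6: (0.521/0.683) × 72 = 54.9224
  x=7: (0.450/0.683) × 460 = 303.0747
Sum = 234.0000 + 54.9224 + 303.0747 = 591.9971

592.00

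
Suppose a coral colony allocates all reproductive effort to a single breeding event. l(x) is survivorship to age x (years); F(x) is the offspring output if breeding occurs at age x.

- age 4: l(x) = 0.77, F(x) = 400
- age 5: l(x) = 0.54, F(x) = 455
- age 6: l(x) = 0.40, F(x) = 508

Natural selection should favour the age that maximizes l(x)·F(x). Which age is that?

4

Expected offspring if breeding at age x = l(x) × F(x):
  age 4: 0.77 × 400 = 308.000
  age 5: 0.54 × 455 = 245.700
  age 6: 0.40 × 508 = 203.200
Maximum at age 4 (308.000).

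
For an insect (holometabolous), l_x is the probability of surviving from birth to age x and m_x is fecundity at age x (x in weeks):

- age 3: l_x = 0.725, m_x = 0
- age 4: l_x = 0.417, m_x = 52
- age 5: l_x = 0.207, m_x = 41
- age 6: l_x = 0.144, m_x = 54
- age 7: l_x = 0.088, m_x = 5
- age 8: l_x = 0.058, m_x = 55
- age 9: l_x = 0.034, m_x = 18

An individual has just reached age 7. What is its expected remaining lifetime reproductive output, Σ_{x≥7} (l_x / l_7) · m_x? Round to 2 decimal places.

l_7 = 0.088. Conditional survival from age 7 to x is l_x / l_7.
  x=7: (0.088/0.088) × 5 = 5.0000
  x=8: (0.058/0.088) × 55 = 36.2500
  x=9: (0.034/0.088) × 18 = 6.9545
Sum = 5.0000 + 36.2500 + 6.9545 = 48.2045

48.20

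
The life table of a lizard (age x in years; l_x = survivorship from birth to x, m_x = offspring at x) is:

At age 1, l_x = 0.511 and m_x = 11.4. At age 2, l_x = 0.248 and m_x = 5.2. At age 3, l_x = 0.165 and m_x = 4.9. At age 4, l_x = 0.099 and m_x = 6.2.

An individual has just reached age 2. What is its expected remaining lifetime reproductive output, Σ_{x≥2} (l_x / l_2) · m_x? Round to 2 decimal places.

10.94

l_2 = 0.248. Conditional survival from age 2 to x is l_x / l_2.
  x=2: (0.248/0.248) × 5.2 = 5.2000
  x=3: (0.165/0.248) × 4.9 = 3.2601
  x=4: (0.099/0.248) × 6.2 = 2.4750
Sum = 5.2000 + 3.2601 + 2.4750 = 10.9351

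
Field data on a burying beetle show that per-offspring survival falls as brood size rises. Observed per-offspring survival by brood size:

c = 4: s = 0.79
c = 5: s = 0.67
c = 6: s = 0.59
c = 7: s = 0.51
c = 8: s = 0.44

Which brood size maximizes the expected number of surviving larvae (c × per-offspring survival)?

7

Expected surviving larvae = c × s(c):
  c=4: 4 × 0.79 = 3.160
  c=5: 5 × 0.67 = 3.350
  c=6: 6 × 0.59 = 3.540
  c=7: 7 × 0.51 = 3.570
  c=8: 8 × 0.44 = 3.520
Maximum at c = 7 (3.570 surviving larvae).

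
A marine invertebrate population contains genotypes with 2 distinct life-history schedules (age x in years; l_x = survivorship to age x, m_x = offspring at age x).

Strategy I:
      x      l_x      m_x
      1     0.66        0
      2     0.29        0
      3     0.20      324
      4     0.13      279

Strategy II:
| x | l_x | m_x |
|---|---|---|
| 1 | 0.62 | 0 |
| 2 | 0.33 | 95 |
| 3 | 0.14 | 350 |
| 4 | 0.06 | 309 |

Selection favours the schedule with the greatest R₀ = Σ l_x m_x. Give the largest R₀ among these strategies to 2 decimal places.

101.07

Strategy I: R₀ = 0.66×0 + 0.29×0 + 0.20×324 + 0.13×279 = 101.0700
Strategy II: R₀ = 0.62×0 + 0.33×95 + 0.14×350 + 0.06×309 = 98.8900
Highest R₀: strategy I with 101.0700.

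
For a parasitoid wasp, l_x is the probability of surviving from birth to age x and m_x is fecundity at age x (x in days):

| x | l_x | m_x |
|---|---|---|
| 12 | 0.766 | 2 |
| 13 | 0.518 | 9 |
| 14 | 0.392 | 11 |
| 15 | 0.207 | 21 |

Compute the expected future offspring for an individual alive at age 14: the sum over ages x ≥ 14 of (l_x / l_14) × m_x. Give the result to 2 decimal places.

l_14 = 0.392. Conditional survival from age 14 to x is l_x / l_14.
  x=14: (0.392/0.392) × 11 = 11.0000
  x=15: (0.207/0.392) × 21 = 11.0893
Sum = 11.0000 + 11.0893 = 22.0893

22.09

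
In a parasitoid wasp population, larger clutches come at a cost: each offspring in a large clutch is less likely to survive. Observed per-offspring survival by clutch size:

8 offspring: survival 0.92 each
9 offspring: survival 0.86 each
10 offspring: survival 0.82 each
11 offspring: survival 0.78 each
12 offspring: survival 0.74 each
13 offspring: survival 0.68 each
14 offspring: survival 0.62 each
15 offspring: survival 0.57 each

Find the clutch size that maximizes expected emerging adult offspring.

Expected emerging adult offspring = c × s(c):
  c=8: 8 × 0.92 = 7.360
  c=9: 9 × 0.86 = 7.740
  c=10: 10 × 0.82 = 8.200
  c=11: 11 × 0.78 = 8.580
  c=12: 12 × 0.74 = 8.880
  c=13: 13 × 0.68 = 8.840
  c=14: 14 × 0.62 = 8.680
  c=15: 15 × 0.57 = 8.550
Maximum at c = 12 (8.880 emerging adult offspring).

12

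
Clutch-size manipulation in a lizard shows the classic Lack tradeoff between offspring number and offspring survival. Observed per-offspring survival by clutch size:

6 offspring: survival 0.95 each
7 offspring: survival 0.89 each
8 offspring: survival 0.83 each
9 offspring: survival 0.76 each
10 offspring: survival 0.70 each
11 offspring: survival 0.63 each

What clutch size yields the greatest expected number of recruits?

10

Expected recruits = c × s(c):
  c=6: 6 × 0.95 = 5.700
  c=7: 7 × 0.89 = 6.230
  c=8: 8 × 0.83 = 6.640
  c=9: 9 × 0.76 = 6.840
  c=10: 10 × 0.70 = 7.000
  c=11: 11 × 0.63 = 6.930
Maximum at c = 10 (7.000 recruits).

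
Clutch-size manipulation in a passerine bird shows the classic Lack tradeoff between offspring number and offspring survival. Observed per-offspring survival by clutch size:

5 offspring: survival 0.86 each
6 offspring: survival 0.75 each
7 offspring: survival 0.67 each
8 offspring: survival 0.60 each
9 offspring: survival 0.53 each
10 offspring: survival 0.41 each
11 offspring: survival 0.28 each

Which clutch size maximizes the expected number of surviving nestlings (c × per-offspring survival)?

8

Expected surviving nestlings = c × s(c):
  c=5: 5 × 0.86 = 4.300
  c=6: 6 × 0.75 = 4.500
  c=7: 7 × 0.67 = 4.690
  c=8: 8 × 0.60 = 4.800
  c=9: 9 × 0.53 = 4.770
  c=10: 10 × 0.41 = 4.100
  c=11: 11 × 0.28 = 3.080
Maximum at c = 8 (4.800 surviving nestlings).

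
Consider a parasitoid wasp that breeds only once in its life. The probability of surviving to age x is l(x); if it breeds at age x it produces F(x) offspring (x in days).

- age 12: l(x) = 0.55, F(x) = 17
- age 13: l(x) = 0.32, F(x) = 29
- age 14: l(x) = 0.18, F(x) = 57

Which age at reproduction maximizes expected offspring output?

Expected offspring if breeding at age x = l(x) × F(x):
  age 12: 0.55 × 17 = 9.350
  age 13: 0.32 × 29 = 9.280
  age 14: 0.18 × 57 = 10.260
Maximum at age 14 (10.260).

14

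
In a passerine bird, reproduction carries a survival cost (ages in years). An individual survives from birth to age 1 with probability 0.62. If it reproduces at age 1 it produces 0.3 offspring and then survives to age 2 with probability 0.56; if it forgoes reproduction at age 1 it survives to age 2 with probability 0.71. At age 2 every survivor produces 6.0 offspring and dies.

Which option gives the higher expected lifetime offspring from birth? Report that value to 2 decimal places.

2.64

breed at age 1: R₀ = 0.62 × (0.3 + 0.56 × 6.0) = 0.62 × 3.6600 = 2.2692
delay to age 2: R₀ = 0.62 × (0.71 × 6.0) = 0.62 × 4.2600 = 2.6412
Higher: delay to age 2 (2.6412).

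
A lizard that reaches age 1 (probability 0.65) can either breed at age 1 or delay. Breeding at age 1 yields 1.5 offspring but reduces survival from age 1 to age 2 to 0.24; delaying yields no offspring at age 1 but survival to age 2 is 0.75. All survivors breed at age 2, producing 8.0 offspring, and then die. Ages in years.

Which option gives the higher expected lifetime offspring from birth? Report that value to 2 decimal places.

breed at age 1: R₀ = 0.65 × (1.5 + 0.24 × 8.0) = 0.65 × 3.4200 = 2.2230
delay to age 2: R₀ = 0.65 × (0.75 × 8.0) = 0.65 × 6.0000 = 3.9000
Higher: delay to age 2 (3.9000).

3.90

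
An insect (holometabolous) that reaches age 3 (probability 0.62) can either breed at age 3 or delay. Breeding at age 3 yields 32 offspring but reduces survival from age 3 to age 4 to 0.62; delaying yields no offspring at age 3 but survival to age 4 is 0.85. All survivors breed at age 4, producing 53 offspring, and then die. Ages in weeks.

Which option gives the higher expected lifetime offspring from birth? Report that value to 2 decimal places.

breed at age 3: R₀ = 0.62 × (32 + 0.62 × 53) = 0.62 × 64.8600 = 40.2132
delay to age 4: R₀ = 0.62 × (0.85 × 53) = 0.62 × 45.0500 = 27.9310
Higher: breed at age 3 (40.2132).

40.21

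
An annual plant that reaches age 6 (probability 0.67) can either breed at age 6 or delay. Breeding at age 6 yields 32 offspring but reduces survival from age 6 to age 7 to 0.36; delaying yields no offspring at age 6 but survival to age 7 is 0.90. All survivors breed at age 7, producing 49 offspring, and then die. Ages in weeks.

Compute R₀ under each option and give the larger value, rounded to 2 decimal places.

33.26

breed at age 6: R₀ = 0.67 × (32 + 0.36 × 49) = 0.67 × 49.6400 = 33.2588
delay to age 7: R₀ = 0.67 × (0.90 × 49) = 0.67 × 44.1000 = 29.5470
Higher: breed at age 6 (33.2588).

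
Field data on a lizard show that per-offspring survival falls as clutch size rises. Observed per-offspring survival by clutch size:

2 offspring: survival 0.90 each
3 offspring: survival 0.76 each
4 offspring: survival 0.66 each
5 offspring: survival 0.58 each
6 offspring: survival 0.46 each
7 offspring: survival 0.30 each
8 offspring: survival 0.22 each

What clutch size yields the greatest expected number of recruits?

Expected recruits = c × s(c):
  c=2: 2 × 0.90 = 1.800
  c=3: 3 × 0.76 = 2.280
  c=4: 4 × 0.66 = 2.640
  c=5: 5 × 0.58 = 2.900
  c=6: 6 × 0.46 = 2.760
  c=7: 7 × 0.30 = 2.100
  c=8: 8 × 0.22 = 1.760
Maximum at c = 5 (2.900 recruits).

5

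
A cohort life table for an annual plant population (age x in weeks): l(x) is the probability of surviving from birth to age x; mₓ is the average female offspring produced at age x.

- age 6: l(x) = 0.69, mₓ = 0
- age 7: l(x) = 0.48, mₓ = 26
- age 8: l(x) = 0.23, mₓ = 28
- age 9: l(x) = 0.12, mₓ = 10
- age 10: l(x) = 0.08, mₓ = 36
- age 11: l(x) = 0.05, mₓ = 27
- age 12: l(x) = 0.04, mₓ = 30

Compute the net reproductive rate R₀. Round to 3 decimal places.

R₀ = Σ l(x) mₓ:
  age 6: 0.69 × 0 = 0.0000
  age 7: 0.48 × 26 = 12.4800
  age 8: 0.23 × 28 = 6.4400
  age 9: 0.12 × 10 = 1.2000
  age 10: 0.08 × 36 = 2.8800
  age 11: 0.05 × 27 = 1.3500
  age 12: 0.04 × 30 = 1.2000
R₀ = 0.0000 + 12.4800 + 6.4400 + 1.2000 + 2.8800 + 1.3500 + 1.2000 = 25.5500

25.550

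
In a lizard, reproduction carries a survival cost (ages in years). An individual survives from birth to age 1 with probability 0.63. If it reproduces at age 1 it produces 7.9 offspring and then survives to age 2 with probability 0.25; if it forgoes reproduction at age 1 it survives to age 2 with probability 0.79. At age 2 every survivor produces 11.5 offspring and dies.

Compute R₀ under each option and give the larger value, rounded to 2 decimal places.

6.79

breed at age 1: R₀ = 0.63 × (7.9 + 0.25 × 11.5) = 0.63 × 10.7750 = 6.7883
delay to age 2: R₀ = 0.63 × (0.79 × 11.5) = 0.63 × 9.0850 = 5.7236
Higher: breed at age 1 (6.7883).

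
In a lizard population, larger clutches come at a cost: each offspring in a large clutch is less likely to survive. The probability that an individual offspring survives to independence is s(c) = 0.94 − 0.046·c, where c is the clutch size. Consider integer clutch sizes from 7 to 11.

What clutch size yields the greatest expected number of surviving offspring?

10

Expected surviving offspring = c × s(c):
  c=7: 7 × 0.618 = 4.326
  c=8: 8 × 0.572 = 4.576
  c=9: 9 × 0.526 = 4.734
  c=10: 10 × 0.480 = 4.800
  c=11: 11 × 0.434 = 4.774
Maximum at c = 10 (4.800 surviving offspring).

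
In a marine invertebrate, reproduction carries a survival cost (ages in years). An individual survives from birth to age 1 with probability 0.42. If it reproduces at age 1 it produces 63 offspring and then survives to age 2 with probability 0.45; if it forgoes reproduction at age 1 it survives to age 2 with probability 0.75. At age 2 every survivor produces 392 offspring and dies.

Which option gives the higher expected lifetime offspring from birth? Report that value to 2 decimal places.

123.48

breed at age 1: R₀ = 0.42 × (63 + 0.45 × 392) = 0.42 × 239.4000 = 100.5480
delay to age 2: R₀ = 0.42 × (0.75 × 392) = 0.42 × 294.0000 = 123.4800
Higher: delay to age 2 (123.4800).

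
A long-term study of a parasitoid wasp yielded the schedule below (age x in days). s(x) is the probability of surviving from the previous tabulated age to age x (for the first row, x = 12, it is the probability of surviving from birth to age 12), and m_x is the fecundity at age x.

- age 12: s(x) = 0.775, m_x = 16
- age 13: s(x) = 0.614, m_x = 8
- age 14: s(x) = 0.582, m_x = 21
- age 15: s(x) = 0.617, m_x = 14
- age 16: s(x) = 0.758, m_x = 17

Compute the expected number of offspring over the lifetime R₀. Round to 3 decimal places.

26.617

Survivorship from birth: l_x = s_12·s_13·…·s_x.
  l_12 = 0.77500
  l_13 = 0.47585
  l_14 = 0.27694
  l_15 = 0.17087
  l_16 = 0.12952
R₀ = Σ l_x m_x:
  age 12: 0.77500 × 16 = 12.4000
  age 13: 0.47585 × 8 = 3.8068
  age 14: 0.27694 × 21 = 5.8157
  age 15: 0.17087 × 14 = 2.3922
  age 16: 0.12952 × 17 = 2.2018
R₀ = 12.4000 + 3.8068 + 5.8157 + 2.3922 + 2.2018 = 26.6166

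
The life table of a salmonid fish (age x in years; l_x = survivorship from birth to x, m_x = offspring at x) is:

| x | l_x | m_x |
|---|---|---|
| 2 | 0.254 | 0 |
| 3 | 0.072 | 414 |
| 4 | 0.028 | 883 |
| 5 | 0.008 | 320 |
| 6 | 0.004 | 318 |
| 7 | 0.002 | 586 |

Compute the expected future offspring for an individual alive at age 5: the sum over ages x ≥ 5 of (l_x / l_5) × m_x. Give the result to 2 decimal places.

l_5 = 0.008. Conditional survival from age 5 to x is l_x / l_5.
  x=5: (0.008/0.008) × 320 = 320.0000
  x=6: (0.004/0.008) × 318 = 159.0000
  x=7: (0.002/0.008) × 586 = 146.5000
Sum = 320.0000 + 159.0000 + 146.5000 = 625.5000

625.50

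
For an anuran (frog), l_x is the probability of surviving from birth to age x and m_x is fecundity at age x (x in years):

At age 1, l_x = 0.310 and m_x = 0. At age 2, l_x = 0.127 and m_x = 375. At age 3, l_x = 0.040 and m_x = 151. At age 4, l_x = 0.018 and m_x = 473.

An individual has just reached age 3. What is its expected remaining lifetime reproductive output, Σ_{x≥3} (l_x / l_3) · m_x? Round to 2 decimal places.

363.85

l_3 = 0.040. Conditional survival from age 3 to x is l_x / l_3.
  x=3: (0.040/0.040) × 151 = 151.0000
  x=4: (0.018/0.040) × 473 = 212.8500
Sum = 151.0000 + 212.8500 = 363.8500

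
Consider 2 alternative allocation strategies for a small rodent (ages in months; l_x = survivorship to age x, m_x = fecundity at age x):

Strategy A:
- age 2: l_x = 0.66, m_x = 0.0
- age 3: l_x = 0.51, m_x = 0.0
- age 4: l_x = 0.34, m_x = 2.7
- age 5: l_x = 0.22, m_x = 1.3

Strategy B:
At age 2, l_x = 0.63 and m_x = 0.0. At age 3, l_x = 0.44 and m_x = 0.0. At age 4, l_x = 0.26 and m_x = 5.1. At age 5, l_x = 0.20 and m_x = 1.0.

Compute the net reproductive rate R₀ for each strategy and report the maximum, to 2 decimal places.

1.53

Strategy A: R₀ = 0.66×0.0 + 0.51×0.0 + 0.34×2.7 + 0.22×1.3 = 1.2040
Strategy B: R₀ = 0.63×0.0 + 0.44×0.0 + 0.26×5.1 + 0.20×1.0 = 1.5260
Highest R₀: strategy B with 1.5260.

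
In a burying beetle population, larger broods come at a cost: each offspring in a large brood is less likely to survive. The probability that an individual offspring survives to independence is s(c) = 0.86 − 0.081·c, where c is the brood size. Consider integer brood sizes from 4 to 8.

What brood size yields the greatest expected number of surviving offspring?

5

Expected surviving offspring = c × s(c):
  c=4: 4 × 0.536 = 2.144
  c=5: 5 × 0.455 = 2.275
  c=6: 6 × 0.374 = 2.244
  c=7: 7 × 0.293 = 2.051
  c=8: 8 × 0.212 = 1.696
Maximum at c = 5 (2.275 surviving offspring).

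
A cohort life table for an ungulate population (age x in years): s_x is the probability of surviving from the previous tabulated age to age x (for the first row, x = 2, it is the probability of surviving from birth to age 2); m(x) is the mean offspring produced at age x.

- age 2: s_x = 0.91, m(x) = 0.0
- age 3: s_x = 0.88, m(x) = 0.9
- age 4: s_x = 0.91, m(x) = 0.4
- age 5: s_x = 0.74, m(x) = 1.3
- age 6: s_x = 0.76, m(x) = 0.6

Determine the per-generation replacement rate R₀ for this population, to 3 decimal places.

Survivorship from birth: l_x = s_2·s_3·…·s_x.
  l_2 = 0.91000
  l_3 = 0.80080
  l_4 = 0.72873
  l_5 = 0.53926
  l_6 = 0.40984
R₀ = Σ l_x m(x):
  age 2: 0.91000 × 0.0 = 0.0000
  age 3: 0.80080 × 0.9 = 0.7207
  age 4: 0.72873 × 0.4 = 0.2915
  age 5: 0.53926 × 1.3 = 0.7010
  age 6: 0.40984 × 0.6 = 0.2459
R₀ = 0.0000 + 0.7207 + 0.2915 + 0.7010 + 0.2459 = 1.9592

1.959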